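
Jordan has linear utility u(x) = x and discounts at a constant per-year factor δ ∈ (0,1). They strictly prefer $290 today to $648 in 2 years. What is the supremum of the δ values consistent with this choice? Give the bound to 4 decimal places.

Comparing present values: 290 > δ^2·648.
Dividing by 648: δ^2 < 0.44753. Both sides are positive, so the square root keeps the direction.
δ < 0.44753^(1/2) = 0.6690.

δ < 0.6690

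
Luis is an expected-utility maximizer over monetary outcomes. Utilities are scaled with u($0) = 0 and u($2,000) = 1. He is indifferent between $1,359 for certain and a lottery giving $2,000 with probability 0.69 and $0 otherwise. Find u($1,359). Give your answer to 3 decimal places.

0.690

The indifference gives u($1,359) = 0.69·u($2,000) + 0.31·u($0) = 0.69·1 + 0.31·0 = 0.69.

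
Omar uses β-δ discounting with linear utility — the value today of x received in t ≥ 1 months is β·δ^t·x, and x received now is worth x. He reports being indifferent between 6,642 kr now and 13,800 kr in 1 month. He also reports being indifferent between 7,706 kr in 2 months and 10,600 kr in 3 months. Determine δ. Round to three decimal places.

δ ≈ 0.727

The second indifference involves only future payoffs, so β cancels: β·δ^2·7706 = β·δ^3·10600, giving δ = 7706/10600 = 0.72698.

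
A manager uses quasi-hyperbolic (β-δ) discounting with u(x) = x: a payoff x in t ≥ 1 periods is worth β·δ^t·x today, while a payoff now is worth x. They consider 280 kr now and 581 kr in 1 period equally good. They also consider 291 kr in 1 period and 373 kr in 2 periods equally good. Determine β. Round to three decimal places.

From the later pair, β·δ^1·291 = β·δ^2·373; dividing through, δ = 291/373 = 0.78016.
Substituting δ into 280 = β·δ·581: β = 280/(453.273) ≈ 0.618.

β ≈ 0.618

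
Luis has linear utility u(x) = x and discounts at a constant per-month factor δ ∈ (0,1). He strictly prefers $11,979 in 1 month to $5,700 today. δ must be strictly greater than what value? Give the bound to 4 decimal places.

δ > 0.4758

Under u(x) = x this choice says 5700 < δ·11979.
Dividing through by 11979 gives δ > 0.47583.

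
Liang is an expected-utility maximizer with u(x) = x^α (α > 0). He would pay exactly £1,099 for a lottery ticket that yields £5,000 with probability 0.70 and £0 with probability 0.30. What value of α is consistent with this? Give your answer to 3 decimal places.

The lottery's expected utility is 0.70·u(5000) + 0.30·u(0) = 0.70·5000^α (since u(0) = 0 for α > 0).
Indifference: 1099^α = 0.70·5000^α, so (1099/5000)^α = 0.70.
α = ln(0.70) / ln(1099/5000) = -0.356675/-1.515037 ≈ 0.235.

α ≈ 0.235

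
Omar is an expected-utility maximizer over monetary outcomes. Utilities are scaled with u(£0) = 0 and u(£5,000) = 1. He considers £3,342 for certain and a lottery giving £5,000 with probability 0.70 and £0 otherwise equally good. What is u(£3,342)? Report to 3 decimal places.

By the standard-gamble method, u(£3,342) is just the indifference probability on the best outcome: 0.70.

0.700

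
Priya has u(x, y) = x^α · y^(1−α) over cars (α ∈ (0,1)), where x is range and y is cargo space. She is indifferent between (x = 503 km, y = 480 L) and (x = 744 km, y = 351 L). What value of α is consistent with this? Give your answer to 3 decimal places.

α ≈ 0.444

Indifference: 503^α · 480^(1−α) = 744^α · 351^(1−α).
Rearrange to (503/744)^α = (351/480)^(1−α) and take logs: α·-0.391451 = (1−α)·-0.313000.
Thus α·(-0.704451) = -0.313000, so α = -0.313000/-0.704451 ≈ 0.444.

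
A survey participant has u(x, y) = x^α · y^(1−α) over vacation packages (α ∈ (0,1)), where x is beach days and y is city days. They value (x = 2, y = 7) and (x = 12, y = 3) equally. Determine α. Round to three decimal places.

α ≈ 0.321

Indifference: 2^α · 7^(1−α) = 12^α · 3^(1−α).
Taking logs: α·ln 2 + (1−α)·ln 7 = α·ln 12 + (1−α)·ln 3, i.e. α·-1.791759 = (1−α)·-0.847298.
With A = -1.791759 and B = -0.847298: α·A = (1−α)·B, so α = B/(A+B) = -0.847298/-2.639057 ≈ 0.321.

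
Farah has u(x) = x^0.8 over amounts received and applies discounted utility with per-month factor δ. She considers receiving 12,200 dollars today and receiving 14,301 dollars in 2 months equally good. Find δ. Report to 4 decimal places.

Indifference means u(12200) = δ^2 · u(14301), so δ^2 = u(12200)/u(14301).
Since u(x) = x^0.8, δ^2 = (12200/14301)^0.8 = 0.85309^0.8 = 0.88063.
So δ = 0.88063^(1/2) ≈ 0.9384.

δ ≈ 0.9384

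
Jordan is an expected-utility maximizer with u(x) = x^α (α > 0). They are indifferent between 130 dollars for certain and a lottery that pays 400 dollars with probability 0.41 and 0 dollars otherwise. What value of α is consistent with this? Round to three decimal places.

α ≈ 0.793

EU(lottery) = 0.41·400^α + 0.59·0 = 0.41·400^α.
Indifference: 130^α = 0.41·400^α, so (130/400)^α = 0.41.
Take logs: α = ln 0.41 / ln(130/400) ≈ 0.79329.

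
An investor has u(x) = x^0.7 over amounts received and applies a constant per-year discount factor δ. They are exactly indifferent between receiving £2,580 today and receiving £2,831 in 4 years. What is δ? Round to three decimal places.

δ ≈ 0.984

Indifference means u(2580) = δ^4 · u(2831), so δ^4 = u(2580)/u(2831).
Since u(x) = x^0.7, δ^4 = (2580/2831)^0.7 = 0.91134^0.7 = 0.93708.
Hence δ = (0.93708)^(1/4) = 0.98388.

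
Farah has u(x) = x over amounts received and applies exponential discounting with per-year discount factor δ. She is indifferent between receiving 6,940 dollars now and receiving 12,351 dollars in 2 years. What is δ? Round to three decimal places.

δ ≈ 0.750

Equating discounted utilities: u(6940) = δ^2·u(12351) ⇒ δ^2 = u(6940)/u(12351).
With u(x) = x: δ^2 = 6940/12351 = 0.56190.
Taking the square root: δ = 0.56190^(1/2) ≈ 0.750.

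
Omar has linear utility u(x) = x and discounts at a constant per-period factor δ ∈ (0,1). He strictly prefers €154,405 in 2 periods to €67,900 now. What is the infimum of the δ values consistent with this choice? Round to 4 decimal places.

δ > 0.6631

The preference means 67900 < δ^2·154405.
Hence δ^2 > 67900/154405 = 0.43975, and x ↦ x^(1/2) is increasing on (0,∞).
δ > (67900/154405)^(1/2) ≈ 0.6631.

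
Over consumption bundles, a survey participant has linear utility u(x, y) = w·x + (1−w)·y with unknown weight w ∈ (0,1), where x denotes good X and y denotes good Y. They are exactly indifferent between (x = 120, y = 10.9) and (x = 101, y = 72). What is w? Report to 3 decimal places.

Indifference: w·120 + (1−w)·10.9 = w·101 + (1−w)·72.
w·(120−101) = (1−w)·(72−10.9), i.e. w·19 = (1−w)·61.1.
The marginal rate of substitution is 61.1/19, so w = 61.1/(19+61.1) = 0.763.

w = 0.763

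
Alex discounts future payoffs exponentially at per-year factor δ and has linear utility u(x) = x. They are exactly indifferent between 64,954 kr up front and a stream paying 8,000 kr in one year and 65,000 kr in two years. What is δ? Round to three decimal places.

The stream is worth 8000δ + 65000δ² today, so 8000δ + 65000δ² = 64954.
That is, 65000δ² + 8000δ − 64954 = 0, a quadratic in δ.
The positive root is δ = [−8000 + √(8000² + 4·65000·64954)] / (2·65000) = (−8000 + 130200.000)/130000 ≈ 0.940.

δ ≈ 0.940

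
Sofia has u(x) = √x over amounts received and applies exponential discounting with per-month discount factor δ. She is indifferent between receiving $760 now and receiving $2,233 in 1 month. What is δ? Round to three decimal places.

Equating discounted utilities: u(760) = δ·u(2233) ⇒ δ = u(760)/u(2233).
With u(x) = √x: δ = √760/√2233 = √(760/2233) = 0.58339.

δ ≈ 0.583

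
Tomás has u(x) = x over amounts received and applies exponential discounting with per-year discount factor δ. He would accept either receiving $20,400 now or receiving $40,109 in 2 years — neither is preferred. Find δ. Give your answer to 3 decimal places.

Equating discounted utilities: u(20400) = δ^2·u(40109) ⇒ δ^2 = u(20400)/u(40109).
With u(x) = x: δ^2 = 20400/40109 = 0.50861.
Taking the square root: δ = 0.50861^(1/2) ≈ 0.713.

δ ≈ 0.713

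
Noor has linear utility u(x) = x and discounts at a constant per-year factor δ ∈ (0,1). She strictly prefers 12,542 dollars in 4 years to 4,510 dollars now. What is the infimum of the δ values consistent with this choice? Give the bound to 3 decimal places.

The preference means 4510 < δ^4·12542.
Dividing by 12542: δ^4 > 0.35959. Both sides are positive, so the 4th root keeps the direction.
δ > 0.35959^(1/4) = 0.774.

δ > 0.774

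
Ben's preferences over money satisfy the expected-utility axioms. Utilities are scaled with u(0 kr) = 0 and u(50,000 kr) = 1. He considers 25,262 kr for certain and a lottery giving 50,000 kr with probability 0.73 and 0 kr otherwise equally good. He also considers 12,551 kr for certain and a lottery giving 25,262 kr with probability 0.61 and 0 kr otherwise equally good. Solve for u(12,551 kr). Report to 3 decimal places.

0.445

First, u(25,262 kr) = 0.73·u(50,000 kr) + 0.27·u(0 kr) = 0.73.
Then u(12,551 kr) = 0.61·u(25,262 kr) + 0.39·u(0 kr) = 0.61·0.73 + 0.39·0.00 = 0.4453.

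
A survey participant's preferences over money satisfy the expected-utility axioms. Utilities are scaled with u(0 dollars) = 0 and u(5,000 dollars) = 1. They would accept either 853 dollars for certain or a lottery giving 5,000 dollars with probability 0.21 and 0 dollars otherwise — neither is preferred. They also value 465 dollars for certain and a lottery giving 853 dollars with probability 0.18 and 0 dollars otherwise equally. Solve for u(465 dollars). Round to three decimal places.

The first gamble pins u(853 dollars): it must equal 0.21·1 + 0.79·0 = 0.21.
Chaining: u(465 dollars) = 0.18·0.21 + 0.82·0.00 = 0.0378.

0.038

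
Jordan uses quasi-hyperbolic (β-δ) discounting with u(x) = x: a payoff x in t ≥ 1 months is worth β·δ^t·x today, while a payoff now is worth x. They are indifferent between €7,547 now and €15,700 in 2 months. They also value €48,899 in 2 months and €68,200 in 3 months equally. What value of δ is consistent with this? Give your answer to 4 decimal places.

The second indifference involves only future payoffs, so β cancels: β·δ^2·48899 = β·δ^3·68200, giving δ = 48899/68200 = 0.71699.

δ ≈ 0.7170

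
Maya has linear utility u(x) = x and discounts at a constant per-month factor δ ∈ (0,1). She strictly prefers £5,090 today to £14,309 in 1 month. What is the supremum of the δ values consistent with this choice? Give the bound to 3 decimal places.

Comparing present values: 5090 > δ·14309.
So δ < 5090/14309 = 0.35572.

δ < 0.356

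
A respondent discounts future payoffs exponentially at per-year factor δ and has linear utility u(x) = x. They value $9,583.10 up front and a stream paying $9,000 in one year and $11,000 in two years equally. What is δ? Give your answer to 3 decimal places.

δ ≈ 0.610

Equating present values: 9583.10 = 9000δ + 11000δ².
That is, 11000δ² + 9000δ − 9583.10 = 0, a quadratic in δ.
δ = (−9000 + √(9000² + 4·11000·9583.10)) / (2·11000) = (−9000 + √502656400.00) / 22000 ≈ 0.610.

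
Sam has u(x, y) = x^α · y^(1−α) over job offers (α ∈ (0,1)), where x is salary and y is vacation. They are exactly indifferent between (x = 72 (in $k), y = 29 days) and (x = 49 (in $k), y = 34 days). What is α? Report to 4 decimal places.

Set the two utilities equal: 72^α·29^(1−α) = 49^α·34^(1−α).
Taking logs: α·ln 72 + (1−α)·ln 29 = α·ln 49 + (1−α)·ln 34, i.e. α·0.3848458 = (1−α)·0.1590647.
So α/(1−α) = (0.1590647)/(0.3848458) = 0.4133206, and α = 0.4133206/1.4133206 ≈ 0.2924.

α ≈ 0.2924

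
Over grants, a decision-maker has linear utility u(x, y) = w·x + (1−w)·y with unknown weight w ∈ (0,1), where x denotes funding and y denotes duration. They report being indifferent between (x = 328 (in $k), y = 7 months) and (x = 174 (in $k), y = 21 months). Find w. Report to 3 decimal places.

w = 0.083

u(328,7) = u(174,21) means w·328 + (1−w)·7 = w·174 + (1−w)·21.
Collecting terms: w·154 = (1−w)·14.
So w/(1−w) = 14/154 = 0.0909, giving w = 14/(154+14) = 0.083.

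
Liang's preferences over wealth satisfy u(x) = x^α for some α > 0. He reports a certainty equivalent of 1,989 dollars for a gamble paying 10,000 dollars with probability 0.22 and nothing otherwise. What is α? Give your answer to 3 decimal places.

Since u(0) = 0, the lottery's EU is 0.22·10000^α.
Indifference: 1989^α = 0.22·10000^α, so (1989/10000)^α = 0.22.
Taking logs: α·ln(1989/10000) = ln(0.22), so α = -1.514128 / -1.614953 ≈ 0.938.

α ≈ 0.938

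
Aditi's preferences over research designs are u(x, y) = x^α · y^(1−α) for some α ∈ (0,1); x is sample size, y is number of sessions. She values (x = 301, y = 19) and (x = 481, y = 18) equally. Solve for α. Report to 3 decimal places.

Indifference: 301^α · 19^(1−α) = 481^α · 18^(1−α).
Taking logs: α·ln 301 + (1−α)·ln 19 = α·ln 481 + (1−α)·ln 18, i.e. α·-0.468757 = (1−α)·-0.054067.
So α/(1−α) = (-0.054067)/(-0.468757) = 0.115341, and α = 0.115341/1.115341 ≈ 0.103.

α ≈ 0.103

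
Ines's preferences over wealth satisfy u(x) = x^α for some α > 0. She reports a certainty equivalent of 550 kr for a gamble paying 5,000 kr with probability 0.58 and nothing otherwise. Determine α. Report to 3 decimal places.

α ≈ 0.247

EU(lottery) = 0.58·5000^α + 0.42·0 = 0.58·5000^α.
Equating: 550^α = 0.58·5000^α, i.e. 0.1100^α = 0.58.
α = ln(0.58) / ln(550/5000) = -0.544727/-2.207275 ≈ 0.247.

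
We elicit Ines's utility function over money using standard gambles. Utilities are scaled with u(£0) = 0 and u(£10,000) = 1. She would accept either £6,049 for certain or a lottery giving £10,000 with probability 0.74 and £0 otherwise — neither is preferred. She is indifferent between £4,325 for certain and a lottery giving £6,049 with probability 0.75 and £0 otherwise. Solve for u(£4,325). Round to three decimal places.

0.555

The first gamble pins u(£6,049): it must equal 0.74·1 + 0.26·0 = 0.74.
The second indifference gives u(£4,325) = 0.75·u(£6,049) + 0.25·u(£0) = 0.75·0.74 + 0.25·0.00 = 0.5550.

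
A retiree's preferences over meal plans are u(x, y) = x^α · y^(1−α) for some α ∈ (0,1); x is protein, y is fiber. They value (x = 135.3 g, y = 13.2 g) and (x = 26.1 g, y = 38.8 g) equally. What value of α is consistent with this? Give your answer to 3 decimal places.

α ≈ 0.396

Indifference: 135.3^α · 13.2^(1−α) = 26.1^α · 38.8^(1−α).
(135.3/26.1)^α = (38.8/13.2)^(1−α); take logs: α·ln(135.3/26.1) = (1−α)·ln(38.8/13.2), i.e. α·1.645559 = (1−α)·1.078203.
With A = 1.645559 and B = 1.078203: α·A = (1−α)·B, so α = B/(A+B) = 1.078203/2.723762 ≈ 0.396.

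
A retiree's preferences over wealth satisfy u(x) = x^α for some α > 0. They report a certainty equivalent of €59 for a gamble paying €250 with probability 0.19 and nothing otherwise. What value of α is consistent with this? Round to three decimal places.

α ≈ 1.150

Since u(0) = 0, the lottery's EU is 0.19·250^α.
Setting u(59) equal to that: 59^α = 0.19·250^α ⇒ (59/250)^α = 0.19.
Take logs: α = ln 0.19 / ln(59/250) ≈ 1.15015.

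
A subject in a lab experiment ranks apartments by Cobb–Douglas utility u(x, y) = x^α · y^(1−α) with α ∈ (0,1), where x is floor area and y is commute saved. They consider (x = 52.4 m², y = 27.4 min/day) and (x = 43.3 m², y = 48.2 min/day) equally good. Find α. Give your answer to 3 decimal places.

The Cobb–Douglas utilities coincide, so 52.4^α·27.4^(1−α) = 43.3^α·48.2^(1−α).
Taking logs: α·ln 52.4 + (1−α)·ln 27.4 = α·ln 43.3 + (1−α)·ln 48.2, i.e. α·0.190754 = (1−α)·0.564816.
Thus α·(0.755570) = 0.564816, so α = 0.564816/0.755570 ≈ 0.748.

α ≈ 0.748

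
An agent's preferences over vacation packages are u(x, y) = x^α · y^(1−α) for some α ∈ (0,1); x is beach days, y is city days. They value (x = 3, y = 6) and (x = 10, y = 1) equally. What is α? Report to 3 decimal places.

The Cobb–Douglas utilities coincide, so 3^α·6^(1−α) = 10^α·1^(1−α).
Rearrange to (3/10)^α = (1/6)^(1−α) and take logs: α·-1.203973 = (1−α)·-1.791759.
With A = -1.203973 and B = -1.791759: α·A = (1−α)·B, so α = B/(A+B) = -1.791759/-2.995732 ≈ 0.598.

α ≈ 0.598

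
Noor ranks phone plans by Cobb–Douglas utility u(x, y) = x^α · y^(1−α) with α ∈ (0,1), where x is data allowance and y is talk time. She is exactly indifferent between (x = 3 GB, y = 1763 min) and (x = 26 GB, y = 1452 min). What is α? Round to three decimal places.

α ≈ 0.082

The Cobb–Douglas utilities coincide, so 3^α·1763^(1−α) = 26^α·1452^(1−α).
Taking logs: α·ln 3 + (1−α)·ln 1763 = α·ln 26 + (1−α)·ln 1452, i.e. α·-2.159484 = (1−α)·-0.194075.
So α/(1−α) = (-0.194075)/(-2.159484) = 0.089871, and α = 0.089871/1.089871 ≈ 0.082.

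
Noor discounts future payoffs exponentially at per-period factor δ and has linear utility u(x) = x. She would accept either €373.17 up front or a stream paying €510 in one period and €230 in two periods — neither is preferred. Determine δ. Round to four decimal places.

δ ≈ 0.5800

Equating present values: 373.17 = 510δ + 230δ².
That is, 230δ² + 510δ − 373.17 = 0, a quadratic in δ.
By the quadratic formula (taking the positive root), δ = (−510 + √603416.40) / 460 ≈ 0.5800.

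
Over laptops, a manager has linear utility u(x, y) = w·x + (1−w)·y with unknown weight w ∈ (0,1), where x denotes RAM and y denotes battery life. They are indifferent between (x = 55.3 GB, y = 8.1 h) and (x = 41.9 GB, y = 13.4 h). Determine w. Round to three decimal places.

Indifference: w·55.3 + (1−w)·8.1 = w·41.9 + (1−w)·13.4.
Collecting terms: w·13.4 = (1−w)·5.3.
Hence w = 5.3/(13.4+5.3) = 5.3/18.7 = 0.283.

w = 0.283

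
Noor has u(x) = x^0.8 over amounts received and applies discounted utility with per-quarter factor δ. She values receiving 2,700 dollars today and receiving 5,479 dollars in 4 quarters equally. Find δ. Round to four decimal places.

Indifference means u(2700) = δ^4 · u(5479), so δ^4 = u(2700)/u(5479).
With u(x) = x^0.8: δ^4 = 2700^0.8/5479^0.8 = (2700/5479)^0.8 = 0.56771.
Hence δ = (0.56771)^(1/4) = 0.868026.

δ ≈ 0.8680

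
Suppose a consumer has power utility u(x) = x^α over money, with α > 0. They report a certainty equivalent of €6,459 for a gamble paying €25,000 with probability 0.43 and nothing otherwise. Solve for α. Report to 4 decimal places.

The lottery's expected utility is 0.43·u(25000) + 0.57·u(0) = 0.43·25000^α (since u(0) = 0 for α > 0).
Setting u(6459) equal to that: 6459^α = 0.43·25000^α ⇒ (6459/25000)^α = 0.43.
α = ln(0.43) / ln(6459/25000) = -0.8439701/-1.3534013 ≈ 0.6236.

α ≈ 0.6236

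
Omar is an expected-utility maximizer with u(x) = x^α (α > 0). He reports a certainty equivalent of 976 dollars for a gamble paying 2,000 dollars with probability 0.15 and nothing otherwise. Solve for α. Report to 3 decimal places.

α ≈ 2.644

EU(lottery) = 0.15·2000^α + 0.85·0 = 0.15·2000^α.
Indifference: 976^α = 0.15·2000^α, so (976/2000)^α = 0.15.
Take logs: α = ln 0.15 / ln(976/2000) ≈ 2.64429.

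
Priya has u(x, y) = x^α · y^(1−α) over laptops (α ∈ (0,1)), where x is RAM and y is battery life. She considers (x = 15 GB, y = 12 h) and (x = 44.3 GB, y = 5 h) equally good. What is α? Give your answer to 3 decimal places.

Set the two utilities equal: 15^α·12^(1−α) = 44.3^α·5^(1−α).
Taking logs: α·ln 15 + (1−α)·ln 12 = α·ln 44.3 + (1−α)·ln 5, i.e. α·-1.082934 = (1−α)·-0.875469.
With A = -1.082934 and B = -0.875469: α·A = (1−α)·B, so α = B/(A+B) = -0.875469/-1.958403 ≈ 0.447.

α ≈ 0.447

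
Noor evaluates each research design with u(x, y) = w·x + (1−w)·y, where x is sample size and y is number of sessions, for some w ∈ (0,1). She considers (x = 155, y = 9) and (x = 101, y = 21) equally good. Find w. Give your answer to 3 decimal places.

w = 0.182

u(155,9) = u(101,21) means w·155 + (1−w)·9 = w·101 + (1−w)·21.
w·(155−101) = (1−w)·(21−9), i.e. w·54 = (1−w)·12.
So w/(1−w) = 12/54 = 0.2222, giving w = 12/(54+12) = 0.182.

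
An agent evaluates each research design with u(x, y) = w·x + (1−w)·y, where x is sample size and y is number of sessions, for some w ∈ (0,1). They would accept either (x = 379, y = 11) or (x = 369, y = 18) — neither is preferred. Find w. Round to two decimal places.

w = 0.41

u(379,11) = u(369,18) means w·379 + (1−w)·11 = w·369 + (1−w)·18.
Rearranging, 10·w − 7·(1−w) = 0.
Hence w = 7/(10+7) = 7/17 = 0.41.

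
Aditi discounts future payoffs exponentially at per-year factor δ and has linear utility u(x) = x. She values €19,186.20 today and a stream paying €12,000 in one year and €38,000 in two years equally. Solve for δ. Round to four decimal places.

δ ≈ 0.5700

Equating present values: 19186.20 = 12000δ + 38000δ².
Rearranged: 38000δ² + 12000δ − 19186.20 = 0.
The positive root is δ = [−12000 + √(12000² + 4·38000·19186.20)] / (2·38000) = (−12000 + 55320.000)/76000 ≈ 0.5700.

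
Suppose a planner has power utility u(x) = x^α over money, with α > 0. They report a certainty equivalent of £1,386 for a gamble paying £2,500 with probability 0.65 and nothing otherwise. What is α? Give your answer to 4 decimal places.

α ≈ 0.7303

The lottery's expected utility is 0.65·u(2500) + 0.35·u(0) = 0.65·2500^α (since u(0) = 0 for α > 0).
Indifference: 1386^α = 0.65·2500^α, so (1386/2500)^α = 0.65.
Take logs: α = ln 0.65 / ln(1386/2500) ≈ 0.730303.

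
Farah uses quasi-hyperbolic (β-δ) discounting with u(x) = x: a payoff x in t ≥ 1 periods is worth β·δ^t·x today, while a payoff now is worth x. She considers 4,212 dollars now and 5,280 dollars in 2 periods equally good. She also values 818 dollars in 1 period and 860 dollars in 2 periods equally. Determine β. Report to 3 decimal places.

β ≈ 0.882

Both payoffs in the second observation are in the future, so β drops out: δ^1·818 = δ^2·860 ⇒ δ = 818/860 = 0.95116.
Now use the now-vs-future pair: 4212 = β·δ^2·5280 gives β = 4212/(0.90471·5280) ≈ 0.882.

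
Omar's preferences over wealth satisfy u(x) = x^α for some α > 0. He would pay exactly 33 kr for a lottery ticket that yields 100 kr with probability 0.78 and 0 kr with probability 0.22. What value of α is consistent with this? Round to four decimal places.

α ≈ 0.2241

Since u(0) = 0, the lottery's EU is 0.78·100^α.
Indifference: 33^α = 0.78·100^α, so (33/100)^α = 0.78.
Take logs: α = ln 0.78 / ln(33/100) ≈ 0.224109.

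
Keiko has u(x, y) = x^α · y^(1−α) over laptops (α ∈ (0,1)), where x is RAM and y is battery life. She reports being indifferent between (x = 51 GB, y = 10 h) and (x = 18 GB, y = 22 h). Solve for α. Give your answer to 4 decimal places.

The Cobb–Douglas utilities coincide, so 51^α·10^(1−α) = 18^α·22^(1−α).
Rearrange to (51/18)^α = (22/10)^(1−α) and take logs: α·1.0414539 = (1−α)·0.7884574.
Thus α·(1.8299113) = 0.7884574, so α = 0.7884574/1.8299113 ≈ 0.4309.

α ≈ 0.4309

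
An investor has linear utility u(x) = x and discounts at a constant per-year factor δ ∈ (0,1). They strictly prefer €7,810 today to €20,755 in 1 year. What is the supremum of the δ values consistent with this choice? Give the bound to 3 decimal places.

Under u(x) = x this choice says 7810 > δ·20755.
Dividing through by 20755 gives δ < 0.37629.

δ < 0.376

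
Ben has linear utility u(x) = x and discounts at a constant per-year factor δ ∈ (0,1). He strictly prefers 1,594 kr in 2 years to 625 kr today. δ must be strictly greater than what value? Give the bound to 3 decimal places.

δ > 0.626

Comparing present values: 625 < δ^2·1594.
Hence δ^2 > 625/1594 = 0.39210, and x ↦ x^(1/2) is increasing on (0,∞).
δ > (625/1594)^(1/2) ≈ 0.626.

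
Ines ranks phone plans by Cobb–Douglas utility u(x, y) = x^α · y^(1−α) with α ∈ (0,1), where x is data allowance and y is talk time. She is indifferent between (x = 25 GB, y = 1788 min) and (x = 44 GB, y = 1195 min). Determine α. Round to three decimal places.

α ≈ 0.416

Set the two utilities equal: 25^α·1788^(1−α) = 44^α·1195^(1−α).
Taking logs: α·ln 25 + (1−α)·ln 1788 = α·ln 44 + (1−α)·ln 1195, i.e. α·-0.565314 = (1−α)·-0.402951.
With A = -0.565314 and B = -0.402951: α·A = (1−α)·B, so α = B/(A+B) = -0.402951/-0.968265 ≈ 0.416.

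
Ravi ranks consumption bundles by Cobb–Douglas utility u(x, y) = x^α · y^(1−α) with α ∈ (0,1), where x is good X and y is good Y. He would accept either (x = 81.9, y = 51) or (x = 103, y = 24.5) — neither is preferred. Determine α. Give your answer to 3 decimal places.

α ≈ 0.762

Set the two utilities equal: 81.9^α·51^(1−α) = 103^α·24.5^(1−α).
(81.9/103)^α = (24.5/51)^(1−α); take logs: α·ln(81.9/103) = (1−α)·ln(24.5/51), i.e. α·-0.229230 = (1−α)·-0.733153.
With A = -0.229230 and B = -0.733153: α·A = (1−α)·B, so α = B/(A+B) = -0.733153/-0.962383 ≈ 0.762.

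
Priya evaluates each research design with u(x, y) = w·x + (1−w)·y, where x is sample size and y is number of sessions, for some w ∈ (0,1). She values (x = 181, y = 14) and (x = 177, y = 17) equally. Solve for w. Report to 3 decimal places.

w = 0.429

Equating utilities: w·181 + (1−w)·14 = w·177 + (1−w)·17.
Collecting terms: w·4 = (1−w)·3.
The marginal rate of substitution is 3/4, so w = 3/(4+3) = 0.429.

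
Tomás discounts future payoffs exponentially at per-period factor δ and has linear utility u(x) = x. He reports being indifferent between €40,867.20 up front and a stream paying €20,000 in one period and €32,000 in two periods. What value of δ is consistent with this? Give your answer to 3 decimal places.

δ ≈ 0.860

Equating present values: 40867.20 = 20000δ + 32000δ².
That is, 32000δ² + 20000δ − 40867.20 = 0, a quadratic in δ.
δ = (−20000 + √(20000² + 4·32000·40867.20)) / (2·32000) = (−20000 + √5631001600.00) / 64000 ≈ 0.860.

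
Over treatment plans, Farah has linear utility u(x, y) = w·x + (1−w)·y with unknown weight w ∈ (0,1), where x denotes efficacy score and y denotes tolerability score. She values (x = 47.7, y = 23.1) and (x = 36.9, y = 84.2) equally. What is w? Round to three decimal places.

w = 0.850

Indifference: w·47.7 + (1−w)·23.1 = w·36.9 + (1−w)·84.2.
Collecting terms: w·10.8 = (1−w)·61.1.
Hence w = 61.1/(10.8+61.1) = 61.1/71.9 = 0.850.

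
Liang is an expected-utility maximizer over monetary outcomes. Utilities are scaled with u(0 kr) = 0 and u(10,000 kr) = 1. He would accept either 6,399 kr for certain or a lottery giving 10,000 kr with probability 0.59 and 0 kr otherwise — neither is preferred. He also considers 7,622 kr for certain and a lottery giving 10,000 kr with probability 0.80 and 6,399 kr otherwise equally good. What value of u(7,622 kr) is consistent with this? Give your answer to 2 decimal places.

The first gamble pins u(6,399 kr): it must equal 0.59·1 + 0.41·0 = 0.59.
Chaining: u(7,622 kr) = 0.80·1.00 + 0.20·0.59 = 0.9180.

0.92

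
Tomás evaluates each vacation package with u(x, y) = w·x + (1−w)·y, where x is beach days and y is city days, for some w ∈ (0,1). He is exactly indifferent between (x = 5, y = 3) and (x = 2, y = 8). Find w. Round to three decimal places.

w = 0.625

u(5,3) = u(2,8) means w·5 + (1−w)·3 = w·2 + (1−w)·8.
Rearranging, 3·w − 5·(1−w) = 0.
So w/(1−w) = 5/3 = 1.6667, giving w = 5/(3+5) = 0.625.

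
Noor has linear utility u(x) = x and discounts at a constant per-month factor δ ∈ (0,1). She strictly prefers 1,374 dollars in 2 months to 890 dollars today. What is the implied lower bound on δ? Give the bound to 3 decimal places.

The preference means 890 < δ^2·1374.
Dividing by 1374: δ^2 > 0.64774. Both sides are positive, so the square root keeps the direction.
δ > 0.64774^(1/2) = 0.805.

δ > 0.805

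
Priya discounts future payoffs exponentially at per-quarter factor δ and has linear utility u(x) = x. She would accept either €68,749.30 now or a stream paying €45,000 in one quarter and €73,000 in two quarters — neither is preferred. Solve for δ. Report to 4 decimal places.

Equating present values: 68749.30 = 45000δ + 73000δ².
That is, 73000δ² + 45000δ − 68749.30 = 0, a quadratic in δ.
δ = (−45000 + √(45000² + 4·73000·68749.30)) / (2·73000) = (−45000 + √22099795600.00) / 146000 ≈ 0.7100.

δ ≈ 0.7100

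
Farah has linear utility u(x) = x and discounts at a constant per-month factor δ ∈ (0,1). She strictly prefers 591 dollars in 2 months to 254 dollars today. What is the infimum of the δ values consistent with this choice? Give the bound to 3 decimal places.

δ > 0.656

Under u(x) = x this choice says 254 < δ^2·591.
Dividing by 591: δ^2 > 0.42978. Both sides are positive, so the square root keeps the direction.
δ > (254/591)^(1/2) ≈ 0.656.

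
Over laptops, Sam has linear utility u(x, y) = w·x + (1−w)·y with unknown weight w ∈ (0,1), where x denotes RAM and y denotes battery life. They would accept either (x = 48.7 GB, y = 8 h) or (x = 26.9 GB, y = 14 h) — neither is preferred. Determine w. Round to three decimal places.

Equating utilities: w·48.7 + (1−w)·8 = w·26.9 + (1−w)·14.
Rearranging, 21.8·w − 6·(1−w) = 0.
So w/(1−w) = 6/21.8 = 0.2752, giving w = 6/(21.8+6) = 0.216.

w = 0.216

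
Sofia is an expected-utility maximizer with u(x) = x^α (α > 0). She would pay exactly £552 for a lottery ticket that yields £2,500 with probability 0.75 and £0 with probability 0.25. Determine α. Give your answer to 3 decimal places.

α ≈ 0.190

EU(lottery) = 0.75·2500^α + 0.25·0 = 0.75·2500^α.
Equating: 552^α = 0.75·2500^α, i.e. 0.2208^α = 0.75.
Taking logs: α·ln(552/2500) = ln(0.75), so α = -0.287682 / -1.510498 ≈ 0.190.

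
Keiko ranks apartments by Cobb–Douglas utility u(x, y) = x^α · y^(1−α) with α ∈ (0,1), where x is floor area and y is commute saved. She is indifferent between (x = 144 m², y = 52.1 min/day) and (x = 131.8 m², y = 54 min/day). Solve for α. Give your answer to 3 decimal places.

α ≈ 0.288

The Cobb–Douglas utilities coincide, so 144^α·52.1^(1−α) = 131.8^α·54^(1−α).
(144/131.8)^α = (54/52.1)^(1−α); take logs: α·ln(144/131.8) = (1−α)·ln(54/52.1), i.e. α·0.088528 = (1−α)·0.035819.
Thus α·(0.124347) = 0.035819, so α = 0.035819/0.124347 ≈ 0.288.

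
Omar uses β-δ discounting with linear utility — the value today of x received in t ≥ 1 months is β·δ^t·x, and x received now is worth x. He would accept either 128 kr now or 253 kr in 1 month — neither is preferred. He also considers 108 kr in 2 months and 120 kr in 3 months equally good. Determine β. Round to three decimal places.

Both payoffs in the second observation are in the future, so β drops out: δ^2·108 = δ^3·120 ⇒ δ = 108/120 = 0.90000.
Now use the now-vs-future pair: 128 = β·δ·253 gives β = 128/(0.90000·253) ≈ 0.562.

β ≈ 0.562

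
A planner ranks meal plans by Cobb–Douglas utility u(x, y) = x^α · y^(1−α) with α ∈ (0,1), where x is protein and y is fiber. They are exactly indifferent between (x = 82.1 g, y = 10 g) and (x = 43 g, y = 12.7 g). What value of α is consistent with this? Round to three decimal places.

α ≈ 0.270

The Cobb–Douglas utilities coincide, so 82.1^α·10^(1−α) = 43^α·12.7^(1−α).
Rearrange to (82.1/43)^α = (12.7/10)^(1−α) and take logs: α·0.646738 = (1−α)·0.239017.
Thus α·(0.885755) = 0.239017, so α = 0.239017/0.885755 ≈ 0.270.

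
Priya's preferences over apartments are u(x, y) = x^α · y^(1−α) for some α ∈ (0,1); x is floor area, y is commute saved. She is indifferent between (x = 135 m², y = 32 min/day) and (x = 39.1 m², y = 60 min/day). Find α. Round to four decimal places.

The Cobb–Douglas utilities coincide, so 135^α·32^(1−α) = 39.1^α·60^(1−α).
Taking logs: α·ln 135 + (1−α)·ln 32 = α·ln 39.1 + (1−α)·ln 60, i.e. α·1.2391523 = (1−α)·0.6286087.
Thus α·(1.8677610) = 0.6286087, so α = 0.6286087/1.8677610 ≈ 0.3366.

α ≈ 0.3366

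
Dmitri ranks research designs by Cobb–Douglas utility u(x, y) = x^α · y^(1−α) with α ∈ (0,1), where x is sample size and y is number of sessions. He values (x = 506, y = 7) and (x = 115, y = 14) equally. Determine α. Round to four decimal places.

The Cobb–Douglas utilities coincide, so 506^α·7^(1−α) = 115^α·14^(1−α).
Taking logs: α·ln 506 + (1−α)·ln 7 = α·ln 115 + (1−α)·ln 14, i.e. α·1.4816045 = (1−α)·0.6931472.
So α/(1−α) = (0.6931472)/(1.4816045) = 0.4678355, and α = 0.4678355/1.4678355 ≈ 0.3187.

α ≈ 0.3187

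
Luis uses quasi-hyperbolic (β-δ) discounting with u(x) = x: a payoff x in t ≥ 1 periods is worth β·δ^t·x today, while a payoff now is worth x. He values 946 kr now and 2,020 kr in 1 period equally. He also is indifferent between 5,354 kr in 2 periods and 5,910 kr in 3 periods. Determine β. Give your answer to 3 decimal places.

β ≈ 0.517

From the later pair, β·δ^2·5354 = β·δ^3·5910; dividing through, δ = 5354/5910 = 0.90592.
Substituting δ into 946 = β·δ·2020: β = 946/(1829.963) ≈ 0.517.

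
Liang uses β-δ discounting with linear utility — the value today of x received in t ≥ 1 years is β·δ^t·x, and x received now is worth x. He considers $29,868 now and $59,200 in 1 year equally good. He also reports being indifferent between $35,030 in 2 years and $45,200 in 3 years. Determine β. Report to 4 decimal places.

Both payoffs in the second observation are in the future, so β drops out: δ^2·35030 = δ^3·45200 ⇒ δ = 35030/45200 = 0.77500.
Substituting δ into 29868 = β·δ·59200: β = 29868/(45880.000) ≈ 0.6510.

β ≈ 0.6510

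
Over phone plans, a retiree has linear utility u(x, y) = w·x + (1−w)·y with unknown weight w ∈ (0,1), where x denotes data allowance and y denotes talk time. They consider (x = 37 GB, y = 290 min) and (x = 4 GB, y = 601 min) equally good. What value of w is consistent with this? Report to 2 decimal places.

w = 0.90

Indifference: w·37 + (1−w)·290 = w·4 + (1−w)·601.
w·(37−4) = (1−w)·(601−290), i.e. w·33 = (1−w)·311.
So w/(1−w) = 311/33 = 9.4242, giving w = 311/(33+311) = 0.90.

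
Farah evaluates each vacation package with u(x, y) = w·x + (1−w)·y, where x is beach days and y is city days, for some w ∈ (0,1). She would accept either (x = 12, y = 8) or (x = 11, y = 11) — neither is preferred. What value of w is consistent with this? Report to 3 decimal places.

w = 0.750

u(12,8) = u(11,11) means w·12 + (1−w)·8 = w·11 + (1−w)·11.
w·(12−11) = (1−w)·(11−8), i.e. w·1 = (1−w)·3.
The marginal rate of substitution is 3/1, so w = 3/(1+3) = 0.750.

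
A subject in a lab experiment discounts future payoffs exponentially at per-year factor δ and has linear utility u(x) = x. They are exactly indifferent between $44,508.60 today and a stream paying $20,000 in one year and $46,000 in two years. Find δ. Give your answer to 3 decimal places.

δ ≈ 0.790

The stream is worth 20000δ + 46000δ² today, so 20000δ + 46000δ² = 44508.60.
So 46000δ² + 20000δ − 44508.60 = 0.
The positive root is δ = [−20000 + √(20000² + 4·46000·44508.60)] / (2·46000) = (−20000 + 92680.000)/92000 ≈ 0.790.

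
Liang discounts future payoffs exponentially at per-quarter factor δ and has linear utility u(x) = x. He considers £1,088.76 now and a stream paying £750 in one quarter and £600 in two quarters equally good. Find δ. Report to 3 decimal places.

Equating present values: 1088.76 = 750δ + 600δ².
So 600δ² + 750δ − 1088.76 = 0.
By the quadratic formula (taking the positive root), δ = (−750 + √3175524.00) / 1200 ≈ 0.860.

δ ≈ 0.860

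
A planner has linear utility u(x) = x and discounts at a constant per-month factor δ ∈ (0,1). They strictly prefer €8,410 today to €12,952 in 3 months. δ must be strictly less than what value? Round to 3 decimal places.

δ < 0.866

The preference means 8410 > δ^3·12952.
So δ^3 < 8410/12952 = 0.64932; taking the cube root of both positive sides preserves the inequality.
δ < (8410/12952)^(1/3) ≈ 0.866.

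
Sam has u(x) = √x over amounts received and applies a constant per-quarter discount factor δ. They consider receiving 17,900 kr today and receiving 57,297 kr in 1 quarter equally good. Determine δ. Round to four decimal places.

δ ≈ 0.5589

Equating discounted utilities: u(17900) = δ·u(57297) ⇒ δ = u(17900)/u(57297).
With u(x) = √x: δ = √17900/√57297 = √(17900/57297) = 0.55893.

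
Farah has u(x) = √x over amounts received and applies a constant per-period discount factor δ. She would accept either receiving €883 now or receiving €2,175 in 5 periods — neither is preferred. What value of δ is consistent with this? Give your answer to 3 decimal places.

δ ≈ 0.914

Equating discounted utilities: u(883) = δ^5·u(2175) ⇒ δ^5 = u(883)/u(2175).
With u(x) = √x: δ^5 = √883/√2175 = √(883/2175) = 0.63716.
Hence δ = (0.63716)^(1/5) = 0.91380.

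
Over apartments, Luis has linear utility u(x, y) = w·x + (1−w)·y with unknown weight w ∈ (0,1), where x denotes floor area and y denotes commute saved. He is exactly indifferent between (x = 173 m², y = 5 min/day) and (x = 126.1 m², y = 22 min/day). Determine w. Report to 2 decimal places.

w = 0.27

Indifference: w·173 + (1−w)·5 = w·126.1 + (1−w)·22.
Rearranging, 46.9·w − 17·(1−w) = 0.
So w/(1−w) = 17/46.9 = 0.3625, giving w = 17/(46.9+17) = 0.27.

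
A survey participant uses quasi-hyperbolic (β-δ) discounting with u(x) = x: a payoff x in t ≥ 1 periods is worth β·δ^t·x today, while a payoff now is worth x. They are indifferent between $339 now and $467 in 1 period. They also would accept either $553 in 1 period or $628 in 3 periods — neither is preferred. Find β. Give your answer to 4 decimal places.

From the later pair, β·δ^1·553 = β·δ^3·628; dividing through, δ^2 = 553/628 = 0.88057, so δ = 0.93839.
Now use the now-vs-future pair: 339 = β·δ·467 gives β = 339/(0.93839·467) ≈ 0.7736.

β ≈ 0.7736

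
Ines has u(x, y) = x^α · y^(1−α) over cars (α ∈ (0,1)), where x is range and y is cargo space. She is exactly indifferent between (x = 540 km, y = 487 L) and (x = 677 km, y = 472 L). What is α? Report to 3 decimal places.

The Cobb–Douglas utilities coincide, so 540^α·487^(1−α) = 677^α·472^(1−α).
Rearrange to (540/677)^α = (472/487)^(1−α) and take logs: α·-0.226102 = (1−α)·-0.031285.
Thus α·(-0.257387) = -0.031285, so α = -0.031285/-0.257387 ≈ 0.122.

α ≈ 0.122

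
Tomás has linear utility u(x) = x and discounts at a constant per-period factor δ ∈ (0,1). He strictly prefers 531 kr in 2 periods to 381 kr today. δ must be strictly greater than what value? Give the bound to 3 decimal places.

The preference means 381 < δ^2·531.
So δ^2 > 381/531 = 0.71751; taking the square root of both positive sides preserves the inequality.
δ > (381/531)^(1/2) ≈ 0.847.

δ > 0.847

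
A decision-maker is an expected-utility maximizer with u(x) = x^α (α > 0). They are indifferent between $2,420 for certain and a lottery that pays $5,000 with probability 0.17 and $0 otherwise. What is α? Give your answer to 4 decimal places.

α ≈ 2.4418

EU(lottery) = 0.17·5000^α + 0.83·0 = 0.17·5000^α.
Indifference: 2420^α = 0.17·5000^α, so (2420/5000)^α = 0.17.
Take logs: α = ln 0.17 / ln(2420/5000) ≈ 2.441821.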